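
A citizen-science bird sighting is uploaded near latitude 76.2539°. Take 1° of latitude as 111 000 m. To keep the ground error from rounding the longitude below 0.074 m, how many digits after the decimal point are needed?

6 decimal places

At 76.2539° one degree of longitude covers 111000 × cos 76.2539° ≈ 111000 × 0.2376 ≈ 26375.8 m.
Rounding to N decimal places gives at most 0.5 × 10⁻ᴺ degrees of error, i.e. 0.5 × 10⁻ᴺ × 26375.8 m.
Need 0.5 × 26375.8 × 10⁻ᴺ ≤ 0.074 → 10⁻ᴺ ≤ 5.611e-06, so N ≥ 5.25.
At 5 places the error can reach 0.132 m, but 6 places keeps it to 0.0132 m.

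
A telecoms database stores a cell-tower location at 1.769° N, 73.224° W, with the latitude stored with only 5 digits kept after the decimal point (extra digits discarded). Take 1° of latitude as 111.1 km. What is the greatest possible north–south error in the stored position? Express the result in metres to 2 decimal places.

1.11 metres

Truncating at 5 decimal places can drop up to a full unit in the last place, so the latitude may be off by as much as 1e-05°.
Along the meridian that is 1e-05° × 111100 m/° = 1.111 m.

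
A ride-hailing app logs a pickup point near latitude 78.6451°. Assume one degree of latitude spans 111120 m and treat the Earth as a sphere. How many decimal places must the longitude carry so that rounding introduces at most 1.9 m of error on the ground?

At 78.6451° one degree of longitude covers 111120 × cos 78.6451° ≈ 111120 × 0.1969 ≈ 21877.9 m.
With N decimal places the half-ulp bound is 0.5·10⁻ᴺ°, or 0.5·10⁻ᴺ × 21877.9 m on the ground.
Need 0.5 × 21877.9 × 10⁻ᴺ ≤ 1.9 → 10⁻ᴺ ≤ 1.737e-04, so N ≥ 3.76.
At 3 places the error can reach 10.9 m, but 4 places keeps it to 1.09 m.

4 decimal places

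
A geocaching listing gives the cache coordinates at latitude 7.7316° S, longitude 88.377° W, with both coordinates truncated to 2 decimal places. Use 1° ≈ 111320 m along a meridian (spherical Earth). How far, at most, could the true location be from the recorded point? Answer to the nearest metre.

Truncating at 2 decimal places can drop up to a full unit in the last place, so each coordinate may be off by as much as 0.01°.
N–S: 0.01° × 111320 m/° = 1113.2 m.
Longitude error → 0.01 × 111320 × cos 7.7316° = 0.01 × 111320 × 0.9909 ≈ 1103.08 m.
Worst case both components are at the extreme and orthogonal: √(1113.2² + 1103.08²) ≈ 1567.16 m.

1567 metres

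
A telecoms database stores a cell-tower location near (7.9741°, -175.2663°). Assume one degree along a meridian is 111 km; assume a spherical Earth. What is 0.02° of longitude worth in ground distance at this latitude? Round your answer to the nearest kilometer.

One degree of longitude here spans 111000 × cos 7.9741° = 111000 × 0.9903 ≈ 109927 m; 0.02° of that is 2198.53 m.
That is 2198.53 m = 2.1985 km.

2 kilometers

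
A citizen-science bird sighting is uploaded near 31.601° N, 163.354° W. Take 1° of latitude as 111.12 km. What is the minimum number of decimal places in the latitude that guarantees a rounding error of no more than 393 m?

3 decimal places

One degree of latitude covers 111120 m.
N decimal places → at most half a unit in the last place, 0.5 × 10⁻ᴺ° = 111120/2 × 10⁻ᴺ m.
Need 0.5 × 111120 × 10⁻ᴺ ≤ 393 → 10⁻ᴺ ≤ 7.073e-03, so N ≥ 2.15.
At 2 places the error can reach 556 m, but 3 places keeps it to 55.6 m.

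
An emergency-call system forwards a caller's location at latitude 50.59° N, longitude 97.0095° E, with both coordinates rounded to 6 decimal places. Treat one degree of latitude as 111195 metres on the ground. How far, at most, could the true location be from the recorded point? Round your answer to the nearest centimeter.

7 centimeters

Rounding to 6 decimal places leaves each coordinate within ±5e-07° of the true value.
North–south component: 5e-07° × 111195 = 0.0555975 m.
East–west component at 50.59°: 5e-07° × 111195 × cos 50.59° ≈ 5e-07 × 70593.9 ≈ 0.0352969 m.
Combining orthogonally: (0.0555975² + 0.0352969²)^½ ≈ 0.0658556 m.
That is 0.0658556 m = 6.5856 cm.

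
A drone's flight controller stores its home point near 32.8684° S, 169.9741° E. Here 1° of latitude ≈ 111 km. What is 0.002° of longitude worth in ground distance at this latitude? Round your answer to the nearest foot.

One degree of longitude here spans 111000 × cos 32.8684° = 111000 × 0.8399 ≈ 93231 m; 0.002° of that is 186.462 m.
In feet: 186.462 m ÷ 0.3048 ≈ 611.75 ft.

612 feet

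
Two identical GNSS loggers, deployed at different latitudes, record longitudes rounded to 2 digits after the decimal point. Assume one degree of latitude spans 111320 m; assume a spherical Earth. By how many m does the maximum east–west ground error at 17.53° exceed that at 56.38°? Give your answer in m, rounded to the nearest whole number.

Rounding to 2 decimal places leaves the longitude within ±0.005° of the true value.
At 17.53°: 0.005° × 111320 × cos 17.53° = 0.005 × 111320 × 0.9536 ≈ 530.75 m.
Error at 56.38° = 0.005° × 111320 × cos 56.38° ≈ 556.6 × 0.5537 = 308.18 m.
Difference: 530.75 − 308.18 = 222.57 m.

223 m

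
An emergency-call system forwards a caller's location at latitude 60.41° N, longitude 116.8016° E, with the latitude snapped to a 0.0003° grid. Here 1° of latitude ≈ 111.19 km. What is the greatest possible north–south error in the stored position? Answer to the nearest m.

17 m

With a 0.0003° grid the true value lies within half a step, ±0.0003°/2 = ±0.00015°, of the stored one.
North–south distance: 0.00015° × 111190 m/° = 16.6785 m.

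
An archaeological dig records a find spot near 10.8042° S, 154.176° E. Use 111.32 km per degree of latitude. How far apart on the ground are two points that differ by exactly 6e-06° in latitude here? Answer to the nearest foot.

Along a meridian 6e-06° is 6e-06 × 111320 = 0.66792 m.
In feet: 0.66792 m ÷ 0.3048 ≈ 2.1913 ft.

2 feet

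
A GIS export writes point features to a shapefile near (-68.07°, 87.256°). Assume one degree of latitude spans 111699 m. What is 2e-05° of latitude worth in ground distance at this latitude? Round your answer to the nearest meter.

2 meters

Along a meridian 2e-05° is 2e-05 × 111699 = 2.23398 m.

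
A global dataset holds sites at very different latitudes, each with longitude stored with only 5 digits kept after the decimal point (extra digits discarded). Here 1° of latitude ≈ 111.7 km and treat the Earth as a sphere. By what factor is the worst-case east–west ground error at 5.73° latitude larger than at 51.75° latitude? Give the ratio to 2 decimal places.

Truncating at 5 decimal places can drop up to a full unit in the last place, so the longitude may be off by as much as 1e-05°.
Error at 5.73° = 1e-05° × 111700 × cos 5.73° ≈ 1.117 × 0.9950 = 1.1114 m.
Error at 51.75° = 1e-05° × 111700 × cos 51.75° ≈ 1.117 × 0.6191 = 0.69153 m.
The ratio reduces to cos 5.73° / cos 51.75° = 0.9950/0.6191 ≈ 1.6072.

1.61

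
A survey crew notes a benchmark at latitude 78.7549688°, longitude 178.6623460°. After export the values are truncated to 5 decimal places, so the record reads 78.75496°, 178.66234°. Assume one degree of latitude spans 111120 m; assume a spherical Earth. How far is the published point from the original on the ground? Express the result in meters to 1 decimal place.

The latitude changed by +0.0000088° and the longitude by +0.0000060°.
North–south shift: 0.0000088 × 111120 = 0.977856 m.
E–W at 78.755°: 0.0000060° × 111120 × cos 78.755° = 0.0000060 × 111120 × 0.1950 ≈ 0.130014 m.
Combined displacement = (0.977856² + 0.130014²)^½ ≈ 0.986461 m.

1.0 meters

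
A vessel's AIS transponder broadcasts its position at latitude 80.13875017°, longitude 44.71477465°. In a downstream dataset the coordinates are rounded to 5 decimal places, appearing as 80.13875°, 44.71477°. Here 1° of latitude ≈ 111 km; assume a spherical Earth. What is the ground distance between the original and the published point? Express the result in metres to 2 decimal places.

0.09 metres

Δlat = 80.13875017 − 80.13875 = +0.00000017°; Δlon = 44.71477465 − 44.71477 = +0.00000465°.
N–S: 0.00000017° × 111000 m/° = 0.01887 m.
East–west at this latitude: 0.00000465° × 111000 × cos 80.1388° ≈ 0.00000465 × 19010.2 = 0.0883973 m.
Combined displacement = (0.01887² + 0.0883973²)^½ ≈ 0.0903889 m.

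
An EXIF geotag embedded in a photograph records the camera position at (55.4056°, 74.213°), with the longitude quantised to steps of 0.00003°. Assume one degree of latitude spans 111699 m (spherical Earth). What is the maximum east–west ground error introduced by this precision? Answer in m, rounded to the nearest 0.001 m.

0.951 m

With a 0.00003° grid the true value lies within half a step, ±0.00003°/2 = ±1.5e-05°, of the stored one.
At latitude 55.4056° a degree of longitude spans 111699 m × cos 55.4056° = 111699 × 0.5678 ≈ 63418.6 m.
So at most 1.5e-05° × 63418.6 ≈ 0.951279 m east–west.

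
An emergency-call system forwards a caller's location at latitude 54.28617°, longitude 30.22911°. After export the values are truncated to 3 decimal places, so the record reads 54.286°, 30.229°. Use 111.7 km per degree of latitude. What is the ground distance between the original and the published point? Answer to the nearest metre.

20 metres

The latitude changed by +0.00017° and the longitude by +0.00011°.
North–south shift: 0.00017 × 111700 = 18.989 m.
E–W at 54.286°: 0.00011° × 111700 × cos 54.286° = 0.00011 × 111700 × 0.5837 ≈ 7.17241 m.
Hypotenuse of the two orthogonal shifts: √(18.989² + 7.17241²) = 20.2984 m.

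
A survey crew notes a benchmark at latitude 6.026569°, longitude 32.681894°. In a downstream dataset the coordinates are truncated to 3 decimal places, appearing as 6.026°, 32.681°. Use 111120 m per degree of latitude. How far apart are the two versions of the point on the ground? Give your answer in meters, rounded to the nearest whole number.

The latitude changed by +0.000569° and the longitude by +0.000894°.
N–S: 0.000569° × 111120 m/° = 63.2273 m.
East–west at this latitude: 0.000894° × 111120 × cos 6.026° ≈ 0.000894 × 110506 = 98.7924 m.
Combined displacement = (63.2273² + 98.7924²)^½ ≈ 117.293 m.

117 meters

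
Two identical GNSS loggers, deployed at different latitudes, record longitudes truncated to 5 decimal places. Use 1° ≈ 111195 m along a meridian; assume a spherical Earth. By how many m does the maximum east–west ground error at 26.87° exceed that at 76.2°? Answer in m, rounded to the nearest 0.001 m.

Truncating at 5 decimal places can drop up to a full unit in the last place, so the longitude may be off by as much as 1e-05°.
At 26.87°: 1e-05° × 111195 × cos 26.87° = 1e-05 × 111195 × 0.8920 ≈ 0.9919 m.
Error at 76.2° = 1e-05° × 111195 × cos 76.2° ≈ 1.1119 × 0.2385 = 0.26524 m.
Difference: 0.9919 − 0.26524 = 0.72666 m.

0.727 m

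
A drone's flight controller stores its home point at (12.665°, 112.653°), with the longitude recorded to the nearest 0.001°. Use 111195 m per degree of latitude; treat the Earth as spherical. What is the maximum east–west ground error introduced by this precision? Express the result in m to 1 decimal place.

Rounding to 3 decimal places leaves the longitude within ±0.0005° of the true value.
At latitude 12.665° a degree of longitude spans 111195 m × cos 12.665° = 111195 × 0.9757 ≈ 108489 m.
So at most 0.0005° × 108489 ≈ 54.2447 m east–west.

54.2 m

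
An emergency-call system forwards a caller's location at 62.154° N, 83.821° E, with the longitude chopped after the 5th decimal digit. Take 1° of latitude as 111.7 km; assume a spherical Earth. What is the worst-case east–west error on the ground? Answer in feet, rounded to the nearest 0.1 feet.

Truncating at 5 decimal places can drop up to a full unit in the last place, so the longitude may be off by as much as 1e-05°.
One degree of longitude at 62.154° is 111700 × cos 62.154° ≈ 111700 × 0.4671 = 52174.7 m.
Maximum E–W displacement: 1e-05 × 52174.7 = 0.521747 m.
In feet: 0.521747 m ÷ 0.3048 ≈ 1.7118 ft.

1.7 feet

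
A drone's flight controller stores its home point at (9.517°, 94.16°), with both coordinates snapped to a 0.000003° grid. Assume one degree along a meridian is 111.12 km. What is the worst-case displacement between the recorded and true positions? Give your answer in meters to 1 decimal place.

0.2 meters

With a 0.000003° grid the true value lies within half a step, ±0.000003°/2 = ±1.5e-06°, of the stored one.
Latitude error → 1.5e-06 × 111120 = 0.16668 m along the meridian.
E–W at 9.517°: 1.5e-06° × 111120 × cos 9.517° = 1.5e-06 × 111120 × 0.9862 ≈ 0.164386 m.
Combining orthogonally: (0.16668² + 0.164386²)^½ ≈ 0.234105 m.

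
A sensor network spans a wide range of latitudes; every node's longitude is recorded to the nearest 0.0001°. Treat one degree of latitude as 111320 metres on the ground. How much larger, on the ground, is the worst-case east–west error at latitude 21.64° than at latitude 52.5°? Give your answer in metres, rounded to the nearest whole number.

Rounding to 4 decimal places leaves the longitude within ±5e-05° of the true value.
At 21.64°: 5e-05° × 111320 × cos 21.64° = 5e-05 × 111320 × 0.9295 ≈ 5.1737 m.
At 52.5°: 5e-05° × 111320 × cos 52.5° = 5e-05 × 111320 × 0.6088 ≈ 3.3884 m.
Difference: 5.1737 − 3.3884 = 1.7853 m.

2 metres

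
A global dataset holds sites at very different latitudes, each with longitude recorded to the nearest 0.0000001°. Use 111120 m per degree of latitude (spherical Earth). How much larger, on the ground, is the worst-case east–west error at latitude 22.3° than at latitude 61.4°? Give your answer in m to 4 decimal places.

Rounding to 7 decimal places leaves the longitude within ±5e-08° of the true value.
Error at 22.3° = 5e-08° × 111120 × cos 22.3° ≈ 0.005556 × 0.9252 = 0.0051405 m.
At 61.4°: 5e-08° × 111120 × cos 61.4° = 5e-08 × 111120 × 0.4787 ≈ 0.0026596 m.
So the lower-latitude error exceeds the higher by 0.0051405 − 0.0026596 = 0.0024809 m.

0.0025 m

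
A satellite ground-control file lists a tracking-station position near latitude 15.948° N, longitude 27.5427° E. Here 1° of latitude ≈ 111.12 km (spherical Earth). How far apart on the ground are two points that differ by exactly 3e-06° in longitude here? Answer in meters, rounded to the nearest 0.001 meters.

0.321 meters

3e-06° of longitude at 15.948° is 3e-06 × 111120 × cos 15.948° ≈ 3e-06 × 106843 = 0.320529 m.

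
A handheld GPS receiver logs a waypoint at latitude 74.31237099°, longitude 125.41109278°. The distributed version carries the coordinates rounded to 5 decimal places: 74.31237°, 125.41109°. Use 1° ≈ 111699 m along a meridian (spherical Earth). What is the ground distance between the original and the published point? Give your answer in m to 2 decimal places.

0.14 m

The latitude changed by +0.00000099° and the longitude by +0.00000278°.
North–south shift: 0.00000099 × 111699 = 0.110582 m.
E–W at 74.3124°: 0.00000278° × 111699 × cos 74.3124° = 0.00000278 × 111699 × 0.2704 ≈ 0.0839632 m.
Combined displacement = (0.110582² + 0.0839632²)^½ ≈ 0.138846 m.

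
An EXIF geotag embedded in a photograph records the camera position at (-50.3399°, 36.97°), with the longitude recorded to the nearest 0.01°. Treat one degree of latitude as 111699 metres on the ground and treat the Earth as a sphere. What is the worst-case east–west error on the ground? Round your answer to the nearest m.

Rounding to 2 decimal places leaves the longitude within ±0.005° of the true value.
At latitude 50.3399° a degree of longitude spans 111699 m × cos 50.3399° = 111699 × 0.6382 ≈ 71289.9 m.
Maximum E–W displacement: 0.005 × 71289.9 = 356.449 m.

356 m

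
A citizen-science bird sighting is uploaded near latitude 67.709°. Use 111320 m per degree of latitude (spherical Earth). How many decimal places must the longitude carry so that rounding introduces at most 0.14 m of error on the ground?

At 67.709° one degree of longitude covers 111320 × cos 67.709° ≈ 111320 × 0.3793 ≈ 42224.9 m.
With N decimal places the half-ulp bound is 0.5·10⁻ᴺ°, or 0.5·10⁻ᴺ × 42224.9 m on the ground.
Setting 21112.4 × 10⁻ᴺ ≤ 0.14 gives 10ᴺ ≥ 1.508e+05, i.e. N ≥ 5.18.
So 6 decimal places suffice (0.0211 m); 5 would allow up to 0.211 m.

6 decimal places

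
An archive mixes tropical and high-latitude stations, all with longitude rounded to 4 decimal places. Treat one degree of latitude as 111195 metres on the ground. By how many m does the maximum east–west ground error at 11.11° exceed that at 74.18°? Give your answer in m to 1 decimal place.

Rounding to 4 decimal places leaves the longitude within ±5e-05° of the true value.
At 11.11°: 5e-05° × 111195 × cos 11.11° = 5e-05 × 111195 × 0.9813 ≈ 5.4556 m.
At 74.18°: 5e-05° × 111195 × cos 74.18° = 5e-05 × 111195 × 0.2726 ≈ 1.5157 m.
So the lower-latitude error exceeds the higher by 5.4556 − 1.5157 = 3.9399 m.

3.9 m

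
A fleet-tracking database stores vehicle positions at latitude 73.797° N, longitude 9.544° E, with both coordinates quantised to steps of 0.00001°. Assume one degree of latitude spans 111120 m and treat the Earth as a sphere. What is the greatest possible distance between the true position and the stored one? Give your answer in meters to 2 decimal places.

With a 0.00001° grid the true value lies within half a step, ±0.00001°/2 = ±5e-06°, of the stored one.
North–south component: 5e-06° × 111120 = 0.5556 m.
E–W at 73.797°: 5e-06° × 111120 × cos 73.797° = 5e-06 × 111120 × 0.2790 ≈ 0.155035 m.
The two errors are perpendicular, so the maximum displacement is √(0.5556² + 0.155035²) ≈ 0.576825 m.

0.58 meters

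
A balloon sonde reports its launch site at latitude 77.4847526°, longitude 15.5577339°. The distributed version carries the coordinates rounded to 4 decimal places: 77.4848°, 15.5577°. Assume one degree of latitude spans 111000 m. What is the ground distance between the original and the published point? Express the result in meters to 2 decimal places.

5.32 meters

The latitude changed by -0.0000474° and the longitude by +0.0000339°.
N–S: -0.0000474° × 111000 m/° = -5.2614 m.
East–west at this latitude: 0.0000339° × 111000 × cos 77.4848° ≈ 0.0000339 × 24053.5 = 0.815415 m.
Combined displacement = (5.2614² + 0.815415²)^½ ≈ 5.32421 m.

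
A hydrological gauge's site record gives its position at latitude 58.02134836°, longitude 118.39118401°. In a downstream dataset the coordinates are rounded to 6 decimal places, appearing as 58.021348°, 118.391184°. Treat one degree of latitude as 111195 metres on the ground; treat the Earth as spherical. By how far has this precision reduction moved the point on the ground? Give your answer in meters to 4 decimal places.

0.0400 meters

The latitude changed by +0.00000036° and the longitude by +0.00000001°.
N–S: 0.00000036° × 111195 m/° = 0.0400302 m.
E–W at 58.0213°: 0.00000001° × 111195 × cos 58.0213° = 0.00000001 × 111195 × 0.5296 ≈ 0.000588893 m.
Combined displacement = (0.0400302² + 0.000588893²)^½ ≈ 0.0400345 m.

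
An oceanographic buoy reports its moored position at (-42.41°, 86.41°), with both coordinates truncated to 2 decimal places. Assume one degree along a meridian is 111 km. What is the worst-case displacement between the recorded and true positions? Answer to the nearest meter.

1380 meters

Truncating at 2 decimal places can drop up to a full unit in the last place, so each coordinate may be off by as much as 0.01°.
N–S: 0.01° × 111000 m/° = 1110 m.
E–W at 42.41°: 0.01° × 111000 × cos 42.41° = 0.01 × 111000 × 0.7383 ≈ 819.555 m.
The two errors are perpendicular, so the maximum displacement is √(1110² + 819.555²) ≈ 1379.77 m.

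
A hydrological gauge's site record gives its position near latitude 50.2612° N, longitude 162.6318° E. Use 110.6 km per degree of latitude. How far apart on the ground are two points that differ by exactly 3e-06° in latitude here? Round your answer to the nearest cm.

3e-06° × 110600 m/° = 0.3318 m.
That is 0.3318 m = 33.18 cm.

33 cm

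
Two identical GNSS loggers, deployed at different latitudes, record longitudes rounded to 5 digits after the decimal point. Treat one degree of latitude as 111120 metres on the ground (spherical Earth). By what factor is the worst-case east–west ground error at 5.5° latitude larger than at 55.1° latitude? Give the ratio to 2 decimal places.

Rounding to 5 decimal places leaves the longitude within ±5e-06° of the true value.
Error at 5.5° = 5e-06° × 111120 × cos 5.5° ≈ 0.5556 × 0.9954 = 0.55304 m.
Error at 55.1° = 5e-06° × 111120 × cos 55.1° ≈ 0.5556 × 0.5721 = 0.31788 m.
The ratio reduces to cos 5.5° / cos 55.1° = 0.9954/0.5721 ≈ 1.7398.

1.74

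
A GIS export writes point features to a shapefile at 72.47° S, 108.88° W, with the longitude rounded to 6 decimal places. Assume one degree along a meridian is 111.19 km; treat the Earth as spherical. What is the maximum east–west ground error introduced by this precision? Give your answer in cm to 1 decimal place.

1.7 cm

Rounding to 6 decimal places leaves the longitude within ±5e-07° of the true value.
Parallels shrink by cos φ, so at 72.47° a degree of longitude is 111190 × 0.3012 ≈ 33491 m.
So at most 5e-07° × 33491 ≈ 0.0167455 m east–west.
That is 0.0167455 m = 1.6745 cm.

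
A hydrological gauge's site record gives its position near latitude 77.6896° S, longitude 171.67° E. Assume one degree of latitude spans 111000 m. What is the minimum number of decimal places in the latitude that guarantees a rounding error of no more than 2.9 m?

5 decimal places

One degree of latitude covers 111000 m.
Rounding to N decimal places gives at most 0.5 × 10⁻ᴺ degrees of error, i.e. 0.5 × 10⁻ᴺ × 111000 m.
Setting 55500 × 10⁻ᴺ ≤ 2.9 gives 10ᴺ ≥ 1.914e+04, i.e. N ≥ 4.28.
So 5 decimal places suffice (0.555 m); 4 would allow up to 5.55 m.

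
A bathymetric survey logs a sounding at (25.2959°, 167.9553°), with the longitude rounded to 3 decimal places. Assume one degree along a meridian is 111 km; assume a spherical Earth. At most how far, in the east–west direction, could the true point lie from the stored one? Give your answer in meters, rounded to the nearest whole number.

50 meters

Rounding to 3 decimal places leaves the longitude within ±0.0005° of the true value.
At latitude 25.2959° a degree of longitude spans 111000 m × cos 25.2959° = 111000 × 0.9041 ≈ 100357 m.
Maximum E–W displacement: 0.0005 × 100357 = 50.1783 m.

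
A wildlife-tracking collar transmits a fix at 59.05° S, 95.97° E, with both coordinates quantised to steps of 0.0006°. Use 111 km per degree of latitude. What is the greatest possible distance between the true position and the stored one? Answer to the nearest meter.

37 meters

With a 0.0006° grid the true value lies within half a step, ±0.0006°/2 = ±0.0003°, of the stored one.
Latitude error → 0.0003 × 111000 = 33.3 m along the meridian.
East–west component at 59.05°: 0.0003° × 111000 × cos 59.05° ≈ 0.0003 × 57086.2 ≈ 17.1259 m.
Worst case both components are at the extreme and orthogonal: √(33.3² + 17.1259²) ≈ 37.4458 m.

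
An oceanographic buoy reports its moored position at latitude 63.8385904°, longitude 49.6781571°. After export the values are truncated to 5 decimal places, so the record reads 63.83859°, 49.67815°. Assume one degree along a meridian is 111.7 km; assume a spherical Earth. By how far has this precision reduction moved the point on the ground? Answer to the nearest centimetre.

Δlat = 63.8385904 − 63.83859 = +0.0000004°; Δlon = 49.6781571 − 49.67815 = +0.0000071°.
N–S: 0.0000004° × 111700 m/° = 0.04468 m.
East–west at this latitude: 0.0000071° × 111700 × cos 63.8386° ≈ 0.0000071 × 49248.7 = 0.349666 m.
Combined displacement = (0.04468² + 0.349666²)^½ ≈ 0.352509 m.
That is 0.352509 m = 35.251 cm.

35 centimetres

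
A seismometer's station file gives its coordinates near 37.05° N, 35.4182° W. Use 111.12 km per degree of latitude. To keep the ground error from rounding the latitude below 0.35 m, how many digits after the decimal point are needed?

6 decimal places

One degree of latitude covers 111120 m.
Rounding to N decimal places gives at most 0.5 × 10⁻ᴺ degrees of error, i.e. 0.5 × 10⁻ᴺ × 111120 m.
Need 0.5 × 111120 × 10⁻ᴺ ≤ 0.35 → 10⁻ᴺ ≤ 6.299e-06, so N ≥ 5.20.
At 5 places the error can reach 0.556 m, but 6 places keeps it to 0.0556 m.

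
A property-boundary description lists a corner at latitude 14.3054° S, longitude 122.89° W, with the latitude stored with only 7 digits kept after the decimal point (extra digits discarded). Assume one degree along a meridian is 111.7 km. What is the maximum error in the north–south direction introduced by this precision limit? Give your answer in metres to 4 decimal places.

0.0112 metres

Truncating at 7 decimal places can drop up to a full unit in the last place, so the latitude may be off by as much as 1e-07°.
North–south distance: 1e-07° × 111700 m/° = 0.01117 m.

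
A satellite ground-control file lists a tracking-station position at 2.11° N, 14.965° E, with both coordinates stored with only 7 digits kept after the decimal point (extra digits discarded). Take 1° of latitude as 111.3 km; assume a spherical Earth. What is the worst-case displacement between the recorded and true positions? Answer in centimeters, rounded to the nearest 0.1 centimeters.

1.6 centimeters

Truncating at 7 decimal places can drop up to a full unit in the last place, so each coordinate may be off by as much as 1e-07°.
Latitude error → 1e-07 × 111300 = 0.01113 m along the meridian.
Longitude error → 1e-07 × 111300 × cos 2.11° = 1e-07 × 111300 × 0.9993 ≈ 0.0111225 m.
Worst case both components are at the extreme and orthogonal: √(0.01113² + 0.0111225²) ≈ 0.0157349 m.
That is 0.0157349 m = 1.5735 cm.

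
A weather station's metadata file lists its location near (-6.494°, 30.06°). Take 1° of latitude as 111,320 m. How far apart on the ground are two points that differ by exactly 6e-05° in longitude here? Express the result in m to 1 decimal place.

At 6.494° a degree of longitude is 111320 × cos 6.494° ≈ 110606 m, so 6e-05° corresponds to 6.63634 m.

6.6 m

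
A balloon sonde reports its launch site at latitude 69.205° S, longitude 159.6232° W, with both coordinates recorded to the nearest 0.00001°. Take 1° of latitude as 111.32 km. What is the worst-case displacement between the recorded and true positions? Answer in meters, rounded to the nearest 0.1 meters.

0.6 meters

Rounding to 5 decimal places leaves each coordinate within ±5e-06° of the true value.
North–south component: 5e-06° × 111320 = 0.5566 m.
E–W at 69.205°: 5e-06° × 111320 × cos 69.205° = 5e-06 × 111320 × 0.3550 ≈ 0.197607 m.
Worst case both components are at the extreme and orthogonal: √(0.5566² + 0.197607²) ≈ 0.590637 m.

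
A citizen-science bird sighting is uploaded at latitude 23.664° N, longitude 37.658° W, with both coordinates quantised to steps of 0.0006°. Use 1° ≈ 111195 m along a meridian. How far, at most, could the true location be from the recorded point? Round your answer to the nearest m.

45 m

With a 0.0006° grid the true value lies within half a step, ±0.0006°/2 = ±0.0003°, of the stored one.
Latitude error → 0.0003 × 111195 = 33.3585 m along the meridian.
East–west component at 23.664°: 0.0003° × 111195 × cos 23.664° ≈ 0.0003 × 101845 ≈ 30.5535 m.
Worst case both components are at the extreme and orthogonal: √(33.3585² + 30.5535²) ≈ 45.2361 m.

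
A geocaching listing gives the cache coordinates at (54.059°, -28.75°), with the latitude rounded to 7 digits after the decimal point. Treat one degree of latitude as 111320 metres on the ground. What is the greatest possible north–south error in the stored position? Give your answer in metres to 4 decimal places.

0.0056 metres

Rounding to 7 decimal places leaves the latitude within ±5e-08° of the true value.
So the N–S error is at most 5e-08 × 111320 = 0.005566 m.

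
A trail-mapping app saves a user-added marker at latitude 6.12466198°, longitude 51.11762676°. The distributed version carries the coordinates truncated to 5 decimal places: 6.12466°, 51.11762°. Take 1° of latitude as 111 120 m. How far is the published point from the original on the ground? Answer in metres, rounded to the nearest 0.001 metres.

0.779 metres

Δlat = 6.12466198 − 6.12466 = +0.00000198°; Δlon = 51.11762676 − 51.11762 = +0.00000676°.
North–south shift: 0.00000198 × 111120 = 0.220018 m.
E–W at 6.12466°: 0.00000676° × 111120 × cos 6.12466° = 0.00000676 × 111120 × 0.9943 ≈ 0.746884 m.
Combined displacement = (0.220018² + 0.746884²)^½ ≈ 0.778616 m.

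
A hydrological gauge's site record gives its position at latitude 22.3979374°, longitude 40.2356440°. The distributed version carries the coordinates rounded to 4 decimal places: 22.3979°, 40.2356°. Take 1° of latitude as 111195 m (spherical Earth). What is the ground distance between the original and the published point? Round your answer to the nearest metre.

6 metres

Δlat = 22.3979374 − 22.3979 = +0.0000374°; Δlon = 40.2356440 − 40.2356 = +0.0000440°.
North–south shift: 0.0000374 × 111195 = 4.15869 m.
East–west at this latitude: 0.0000440° × 111195 × cos 22.3979° ≈ 0.0000440 × 102806 = 4.52348 m.
Combined displacement = (4.15869² + 4.52348²)^½ ≈ 6.14464 m.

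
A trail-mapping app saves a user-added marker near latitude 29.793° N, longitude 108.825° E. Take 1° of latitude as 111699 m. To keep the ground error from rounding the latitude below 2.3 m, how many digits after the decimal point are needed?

5

One degree of latitude covers 111699 m.
With N decimal places the half-ulp bound is 0.5·10⁻ᴺ°, or 0.5·10⁻ᴺ × 111699 m on the ground.
Need 0.5 × 111699 × 10⁻ᴺ ≤ 2.3 → 10⁻ᴺ ≤ 4.118e-05, so N ≥ 4.39.
So 5 decimal places suffice (0.558 m); 4 would allow up to 5.58 m.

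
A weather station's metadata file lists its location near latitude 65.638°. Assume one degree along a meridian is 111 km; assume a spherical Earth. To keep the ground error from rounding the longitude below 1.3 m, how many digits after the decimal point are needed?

5

At 65.638° one degree of longitude covers 111000 × cos 65.638° ≈ 111000 × 0.4125 ≈ 45787.5 m.
Rounding to N decimal places gives at most 0.5 × 10⁻ᴺ degrees of error, i.e. 0.5 × 10⁻ᴺ × 45787.5 m.
Setting 22893.8 × 10⁻ᴺ ≤ 1.3 gives 10ᴺ ≥ 1.761e+04, i.e. N ≥ 4.25.
At 4 places the error can reach 2.29 m, but 5 places keeps it to 0.229 m.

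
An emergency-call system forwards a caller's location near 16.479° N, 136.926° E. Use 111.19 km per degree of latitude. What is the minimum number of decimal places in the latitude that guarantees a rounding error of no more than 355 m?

3 decimal places

One degree of latitude covers 111190 m.
Rounding to N decimal places gives at most 0.5 × 10⁻ᴺ degrees of error, i.e. 0.5 × 10⁻ᴺ × 111190 m.
Setting 55595 × 10⁻ᴺ ≤ 355 gives 10ᴺ ≥ 156.6, i.e. N ≥ 2.19.
N = 2 would give 556 m (too coarse); N = 3 gives 55.6 m ≤ 355 m.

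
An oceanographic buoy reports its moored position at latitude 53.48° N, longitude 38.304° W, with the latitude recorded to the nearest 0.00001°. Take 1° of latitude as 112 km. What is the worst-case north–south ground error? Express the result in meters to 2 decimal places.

Rounding to 5 decimal places leaves the latitude within ±5e-06° of the true value.
Along the meridian that is 5e-06° × 112000 m/° = 0.56 m.

0.56 meters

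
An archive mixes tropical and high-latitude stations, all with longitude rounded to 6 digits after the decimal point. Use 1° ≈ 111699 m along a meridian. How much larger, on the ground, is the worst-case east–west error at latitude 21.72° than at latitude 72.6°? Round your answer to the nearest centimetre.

4 centimetres

Rounding to 6 decimal places leaves the longitude within ±5e-07° of the true value.
At 21.72°: 5e-07° × 111699 × cos 21.72° = 5e-07 × 111699 × 0.9290 ≈ 0.051884 m.
At 72.6°: 5e-07° × 111699 × cos 72.6° = 5e-07 × 111699 × 0.2990 ≈ 0.016701 m.
So the lower-latitude error exceeds the higher by 0.051884 − 0.016701 = 0.035183 m.
That is 0.0351831 m = 3.5183 cm.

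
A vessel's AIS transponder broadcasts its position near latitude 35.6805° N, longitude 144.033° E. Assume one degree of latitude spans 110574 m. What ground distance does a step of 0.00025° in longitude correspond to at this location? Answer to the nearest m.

At 35.6805° a degree of longitude is 110574 × cos 35.6805° ≈ 89817.3 m, so 0.00025° corresponds to 22.4543 m.

22 m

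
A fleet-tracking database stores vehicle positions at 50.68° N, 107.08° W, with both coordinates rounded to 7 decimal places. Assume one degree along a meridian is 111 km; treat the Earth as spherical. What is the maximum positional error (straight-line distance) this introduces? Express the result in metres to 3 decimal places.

Rounding to 7 decimal places leaves each coordinate within ±5e-08° of the true value.
N–S: 5e-08° × 111000 m/° = 0.00555 m.
Longitude error → 5e-08 × 111000 × cos 50.68° = 5e-08 × 111000 × 0.6337 ≈ 0.00351676 m.
Combining orthogonally: (0.00555² + 0.00351676²)^½ ≈ 0.0065704 m.

0.007 metres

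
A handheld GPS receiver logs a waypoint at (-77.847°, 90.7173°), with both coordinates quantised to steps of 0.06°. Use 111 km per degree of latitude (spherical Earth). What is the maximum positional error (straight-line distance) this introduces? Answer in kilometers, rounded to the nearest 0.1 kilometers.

With a 0.06° grid the true value lies within half a step, ±0.06°/2 = ±0.03°, of the stored one.
N–S: 0.03° × 111000 m/° = 3330 m.
E–W at 77.847°: 0.03° × 111000 × cos 77.847° = 0.03 × 111000 × 0.2105 ≈ 701.041 m.
Combining orthogonally: (3330² + 701.041²)^½ ≈ 3402.99 m.
That is 3402.99 m = 3.403 km.

3.4 kilometers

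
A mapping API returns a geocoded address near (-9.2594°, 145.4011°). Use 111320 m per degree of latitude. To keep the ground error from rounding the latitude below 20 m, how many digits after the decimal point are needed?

4 decimal places

One degree of latitude covers 111320 m.
N decimal places → at most half a unit in the last place, 0.5 × 10⁻ᴺ° = 111320/2 × 10⁻ᴺ m.
Need 0.5 × 111320 × 10⁻ᴺ ≤ 20 → 10⁻ᴺ ≤ 3.593e-04, so N ≥ 3.44.
At 3 places the error can reach 55.7 m, but 4 places keeps it to 5.57 m.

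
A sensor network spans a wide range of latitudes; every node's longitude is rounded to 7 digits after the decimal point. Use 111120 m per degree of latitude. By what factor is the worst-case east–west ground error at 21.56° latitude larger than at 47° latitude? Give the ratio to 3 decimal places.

Rounding to 7 decimal places leaves the longitude within ±5e-08° of the true value.
At 21.56°: 5e-08° × 111120 × cos 21.56° = 5e-08 × 111120 × 0.9300 ≈ 0.0051673 m.
Error at 47° = 5e-08° × 111120 × cos 47° ≈ 0.005556 × 0.6820 = 0.0037892 m.
Ratio: 0.0051673 / 0.0037892 = cos 21.56° / cos 47° ≈ 1.3637.

1.364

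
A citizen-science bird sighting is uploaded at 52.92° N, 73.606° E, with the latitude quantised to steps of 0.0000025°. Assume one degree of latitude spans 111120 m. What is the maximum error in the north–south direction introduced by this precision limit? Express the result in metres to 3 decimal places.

0.139 metres

With a 0.0000025° grid the true value lies within half a step, ±0.0000025°/2 = ±1.25e-06°, of the stored one.
So the N–S error is at most 1.25e-06 × 111120 = 0.1389 m.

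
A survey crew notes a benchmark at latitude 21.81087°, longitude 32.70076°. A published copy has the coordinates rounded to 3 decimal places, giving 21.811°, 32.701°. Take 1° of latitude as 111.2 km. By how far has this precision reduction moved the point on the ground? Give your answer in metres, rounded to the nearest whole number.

Δlat = 21.81087 − 21.811 = -0.00013°; Δlon = 32.70076 − 32.701 = -0.00024°.
North–south shift: -0.00013 × 111200 = -14.456 m.
East–west at this latitude: -0.00024° × 111200 × cos 21.811° ≈ -0.00024 × 103240 = -24.7775 m.
Distance: √(14.456² + 24.7775²) ≈ 28.6863 m.

29 metres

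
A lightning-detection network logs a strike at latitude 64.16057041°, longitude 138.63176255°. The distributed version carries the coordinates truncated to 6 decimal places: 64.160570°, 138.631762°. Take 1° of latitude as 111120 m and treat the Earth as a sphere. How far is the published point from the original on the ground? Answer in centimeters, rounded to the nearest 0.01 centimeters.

The latitude changed by +0.00000041° and the longitude by +0.00000055°.
N–S: 0.00000041° × 111120 m/° = 0.0455592 m.
East–west at this latitude: 0.00000055° × 111120 × cos 64.1606° ≈ 0.00000055 × 48431.7 = 0.0266374 m.
Hypotenuse of the two orthogonal shifts: √(0.0455592² + 0.0266374²) = 0.0527749 m.
That is 0.0527749 m = 5.2775 cm.

5.28 centimeters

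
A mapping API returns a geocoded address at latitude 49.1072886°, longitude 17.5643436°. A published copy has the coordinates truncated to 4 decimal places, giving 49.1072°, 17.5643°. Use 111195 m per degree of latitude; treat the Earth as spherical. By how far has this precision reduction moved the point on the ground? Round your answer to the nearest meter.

The latitude changed by +0.0000886° and the longitude by +0.0000436°.
North–south shift: 0.0000886 × 111195 = 9.85188 m.
East–west at this latitude: 0.0000436° × 111195 × cos 49.1072° ≈ 0.0000436 × 72793.3 = 3.17379 m.
Hypotenuse of the two orthogonal shifts: √(9.85188² + 3.17379²) = 10.3505 m.

10 meters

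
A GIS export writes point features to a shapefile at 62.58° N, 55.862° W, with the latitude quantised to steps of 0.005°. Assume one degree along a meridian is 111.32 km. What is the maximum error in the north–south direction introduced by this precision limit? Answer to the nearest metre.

With a 0.005° grid the true value lies within half a step, ±0.005°/2 = ±0.0025°, of the stored one.
North–south distance: 0.0025° × 111320 m/° = 278.3 m.

278 metres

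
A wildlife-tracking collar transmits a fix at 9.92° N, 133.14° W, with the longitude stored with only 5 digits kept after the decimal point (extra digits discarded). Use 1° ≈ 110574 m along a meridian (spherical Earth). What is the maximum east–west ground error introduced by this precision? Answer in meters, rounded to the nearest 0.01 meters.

1.09 meters

Truncating at 5 decimal places can drop up to a full unit in the last place, so the longitude may be off by as much as 1e-05°.
Parallels shrink by cos φ, so at 9.92° a degree of longitude is 110574 × 0.9850 ≈ 108921 m.
Maximum E–W displacement: 1e-05 × 108921 = 1.08921 m.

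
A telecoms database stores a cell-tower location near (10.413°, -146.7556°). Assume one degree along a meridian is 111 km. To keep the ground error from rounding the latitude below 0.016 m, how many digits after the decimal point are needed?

One degree of latitude covers 111000 m.
With N decimal places the half-ulp bound is 0.5·10⁻ᴺ°, or 0.5·10⁻ᴺ × 111000 m on the ground.
Need 0.5 × 111000 × 10⁻ᴺ ≤ 0.016 → 10⁻ᴺ ≤ 2.883e-07, so N ≥ 6.54.
At 6 places the error can reach 0.0555 m, but 7 places keeps it to 0.00555 m.

7 decimal places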